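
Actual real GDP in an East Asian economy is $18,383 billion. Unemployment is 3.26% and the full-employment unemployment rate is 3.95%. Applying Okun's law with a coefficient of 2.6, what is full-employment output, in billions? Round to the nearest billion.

$18,059 billion

Unemployment gap = 3.26 - 3.95 = -0.69 points, so output gap = -2.6 × (-0.69) = 1.794%.
Since Y = Y* × (1 + gap/100), Y* = 18383/1.01794 ≈ 18059 billion.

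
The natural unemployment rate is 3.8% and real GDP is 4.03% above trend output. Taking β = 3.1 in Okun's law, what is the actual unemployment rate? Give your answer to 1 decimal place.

From Okun's law, u - u* = -(output gap)/β = -(4.03)/3.1 = -1.3 points.
So u = 3.8 - 1.3 = 2.5%.

2.5%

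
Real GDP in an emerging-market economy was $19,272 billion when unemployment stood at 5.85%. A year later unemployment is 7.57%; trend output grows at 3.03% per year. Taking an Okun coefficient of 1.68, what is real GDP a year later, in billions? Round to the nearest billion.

Δu = 7.57 - 5.85 = 1.72 points.
Okun's law (growth form): g_Y = g_Y* - β × Δu = 3.03 - 1.68 × (1.72) = 3.03 - 2.8896 = 0.1404%.
Real GDP in the next year = 19272 × (1 + 0.1404/100) = 19272 × 1.001404 ≈ 19299 billion.

$19,299 billion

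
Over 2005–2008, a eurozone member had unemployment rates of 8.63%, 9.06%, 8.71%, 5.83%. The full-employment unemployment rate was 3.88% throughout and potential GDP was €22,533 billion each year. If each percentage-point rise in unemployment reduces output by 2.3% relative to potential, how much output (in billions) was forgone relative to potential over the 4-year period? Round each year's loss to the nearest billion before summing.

Year 2005: gap = -2.3 × (8.63 - 3.88) = -10.925%, loss ≈ 22533 × 10.925/100 ≈ 2462.
Year 2006: gap = -2.3 × (9.06 - 3.88) = -11.914%, loss ≈ 22533 × 11.914/100 ≈ 2685.
Year 2007: gap = -2.3 × (8.71 - 3.88) = -11.109%, loss ≈ 22533 × 11.109/100 ≈ 2503.
Year 2008: gap = -2.3 × (5.83 - 3.88) = -4.485%, loss ≈ 22533 × 4.485/100 ≈ 1011.
Total lost output = 2462 + 2685 + 2503 + 1011 = 8661 billion.

€8,661 billion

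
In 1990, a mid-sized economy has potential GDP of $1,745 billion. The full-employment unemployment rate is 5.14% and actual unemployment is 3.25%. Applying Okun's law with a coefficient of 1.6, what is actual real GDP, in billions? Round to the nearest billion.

$1,798 billion

Unemployment gap = 3.25 - 5.14 = -1.89 points, so the output gap is -1.6 × (-1.89) = 3.024%.
Actual GDP = 1745 × (1 + 3.024/100) = 1745 × 1.03024 ≈ 1798 billion.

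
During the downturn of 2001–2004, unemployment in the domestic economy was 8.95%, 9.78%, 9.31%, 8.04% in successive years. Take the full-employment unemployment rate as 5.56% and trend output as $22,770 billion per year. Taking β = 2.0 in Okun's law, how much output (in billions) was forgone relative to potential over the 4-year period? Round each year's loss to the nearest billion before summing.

Year 2001: gap = -2.0 × (8.95 - 5.56) = -6.78%, loss ≈ 22770 × 6.78/100 ≈ 1544.
Year 2002: gap = -2.0 × (9.78 - 5.56) = -8.44%, loss ≈ 22770 × 8.44/100 ≈ 1922.
Year 2003: gap = -2.0 × (9.31 - 5.56) = -7.5%, loss ≈ 22770 × 7.5/100 ≈ 1708.
Year 2004: gap = -2.0 × (8.04 - 5.56) = -4.96%, loss ≈ 22770 × 4.96/100 ≈ 1129.
Total lost output = 1544 + 1922 + 1708 + 1129 = 6303 billion.

$6,303 billion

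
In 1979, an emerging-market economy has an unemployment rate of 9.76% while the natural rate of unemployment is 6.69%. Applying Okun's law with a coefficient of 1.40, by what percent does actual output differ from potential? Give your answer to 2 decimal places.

The unemployment gap is 9.76 - 6.69 = 3.07 percentage points.
Okun's law gives an output gap of -1.4 × 3.07 = -4.298%, i.e. 4.30% below potential.

-4.30%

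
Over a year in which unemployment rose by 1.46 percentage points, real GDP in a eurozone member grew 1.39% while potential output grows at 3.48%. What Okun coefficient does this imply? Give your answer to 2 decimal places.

Growth form: g_Y = g_Y* - β × Δu, so β = (g_Y* - g_Y)/Δu.
β = (3.48 - 1.39)/1.46 = 2.09/1.46 = 1.43.

β ≈ 1.43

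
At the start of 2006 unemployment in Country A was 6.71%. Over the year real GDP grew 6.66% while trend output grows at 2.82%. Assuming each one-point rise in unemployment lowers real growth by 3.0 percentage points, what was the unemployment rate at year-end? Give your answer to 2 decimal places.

5.43%

Growth-rate Okun's law: g_Y = g_Y* - β × Δu, so Δu = (g_Y* - g_Y)/β.
Δu = (2.82 - 6.66)/3.0 = -3.84/3.0 = -1.28 percentage points.
Year-end unemployment = 6.71 - 1.28 = 5.43%.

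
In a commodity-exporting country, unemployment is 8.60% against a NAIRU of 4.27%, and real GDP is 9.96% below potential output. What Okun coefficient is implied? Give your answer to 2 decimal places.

Okun's law: output gap = -β × (u - u*).
-9.96 = -β × (8.6 - 4.27) = -β × 4.33, so β = 9.96/4.33 = 2.30.

β ≈ 2.30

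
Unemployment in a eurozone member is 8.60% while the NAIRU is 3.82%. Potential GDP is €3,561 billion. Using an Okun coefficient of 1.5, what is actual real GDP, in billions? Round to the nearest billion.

€3,306 billion

Unemployment gap = 8.6 - 3.82 = 4.78 points, so the output gap is -1.5 × 4.78 = -7.17%.
Actual GDP = 3561 × (1 - 7.17/100) = 3561 × 0.9283 ≈ 3306 billion.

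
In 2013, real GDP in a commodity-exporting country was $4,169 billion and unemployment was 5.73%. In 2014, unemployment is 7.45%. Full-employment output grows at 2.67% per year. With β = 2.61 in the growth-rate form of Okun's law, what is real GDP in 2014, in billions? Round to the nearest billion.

$4,093 billion

Δu = 7.45 - 5.73 = 1.72 points.
Okun's law (growth form): g_Y = g_Y* - β × Δu = 2.67 - 2.61 × (1.72) = 2.67 - 4.4892 = -1.8192%.
Real GDP in the next year = 4169 × (1 - 1.8192/100) = 4169 × 0.981808 ≈ 4093 billion.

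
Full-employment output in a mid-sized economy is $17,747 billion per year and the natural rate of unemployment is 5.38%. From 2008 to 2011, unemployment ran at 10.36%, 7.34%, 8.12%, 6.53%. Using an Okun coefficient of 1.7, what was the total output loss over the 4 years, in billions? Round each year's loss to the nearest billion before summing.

Year 2008: gap = -1.7 × (10.36 - 5.38) = -8.466%, loss ≈ 17747 × 8.466/100 ≈ 1502.
Year 2009: gap = -1.7 × (7.34 - 5.38) = -3.332%, loss ≈ 17747 × 3.332/100 ≈ 591.
Year 2010: gap = -1.7 × (8.12 - 5.38) = -4.658%, loss ≈ 17747 × 4.658/100 ≈ 827.
Year 2011: gap = -1.7 × (6.53 - 5.38) = -1.955%, loss ≈ 17747 × 1.955/100 ≈ 347.
Total lost output = 1502 + 591 + 827 + 347 = 3267 billion.

$3,267 billion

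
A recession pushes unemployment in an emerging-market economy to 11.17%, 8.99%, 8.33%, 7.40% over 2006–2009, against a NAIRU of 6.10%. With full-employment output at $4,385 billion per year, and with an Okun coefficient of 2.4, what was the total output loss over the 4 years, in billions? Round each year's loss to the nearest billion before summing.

Year 2006: gap = -2.4 × (11.17 - 6.1) = -12.168%, loss ≈ 4385 × 12.168/100 ≈ 534.
Year 2007: gap = -2.4 × (8.99 - 6.1) = -6.936%, loss ≈ 4385 × 6.936/100 ≈ 304.
Year 2008: gap = -2.4 × (8.33 - 6.1) = -5.352%, loss ≈ 4385 × 5.352/100 ≈ 235.
Year 2009: gap = -2.4 × (7.4 - 6.1) = -3.12%, loss ≈ 4385 × 3.12/100 ≈ 137.
Total lost output = 534 + 304 + 235 + 137 = 1210 billion.

$1,210 billion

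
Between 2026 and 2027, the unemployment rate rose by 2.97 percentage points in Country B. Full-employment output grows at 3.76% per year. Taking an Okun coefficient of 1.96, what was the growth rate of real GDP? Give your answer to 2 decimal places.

Growth-rate Okun's law: g_Y = g_Y* - β × Δu.
g_Y = 3.76 - 1.96 × (2.97) = 3.76 - 5.8212 = -2.0612%, i.e. -2.06% to 2 d.p.

-2.06%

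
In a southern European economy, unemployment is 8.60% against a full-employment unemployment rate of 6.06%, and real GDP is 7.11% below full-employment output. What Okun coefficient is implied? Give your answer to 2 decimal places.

Okun's law: output gap = -β × (u - u*).
-7.11 = -β × (8.6 - 6.06) = -β × 2.54, so β = 7.11/2.54 = 2.80.

β ≈ 2.80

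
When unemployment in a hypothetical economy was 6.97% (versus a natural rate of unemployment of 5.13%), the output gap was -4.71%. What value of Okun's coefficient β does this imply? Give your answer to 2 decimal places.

β ≈ 2.56

Okun's law: output gap = -β × (u - u*).
-4.71 = -β × (6.97 - 5.13) = -β × 1.84, so β = 4.71/1.84 = 2.56.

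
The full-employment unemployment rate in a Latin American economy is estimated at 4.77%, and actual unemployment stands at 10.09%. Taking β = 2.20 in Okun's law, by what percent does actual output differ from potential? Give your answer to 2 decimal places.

The unemployment gap is 10.09 - 4.77 = 5.32 percentage points.
Okun's law gives an output gap of -2.2 × 5.32 = -11.704%, i.e. 11.70% below potential.

-11.70%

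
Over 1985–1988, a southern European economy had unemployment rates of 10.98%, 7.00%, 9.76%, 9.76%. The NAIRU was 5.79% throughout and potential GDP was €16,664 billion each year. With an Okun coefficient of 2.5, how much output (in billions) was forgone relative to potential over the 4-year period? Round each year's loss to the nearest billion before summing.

€5,974 billion

Year 1985: gap = -2.5 × (10.98 - 5.79) = -12.975%, loss ≈ 16664 × 12.975/100 ≈ 2162.
Year 1986: gap = -2.5 × (7 - 5.79) = -3.025%, loss ≈ 16664 × 3.025/100 ≈ 504.
Year 1987: gap = -2.5 × (9.76 - 5.79) = -9.925%, loss ≈ 16664 × 9.925/100 ≈ 1654.
Year 1988: gap = -2.5 × (9.76 - 5.79) = -9.925%, loss ≈ 16664 × 9.925/100 ≈ 1654.
Total lost output = 2162 + 504 + 1654 + 1654 = 5974 billion.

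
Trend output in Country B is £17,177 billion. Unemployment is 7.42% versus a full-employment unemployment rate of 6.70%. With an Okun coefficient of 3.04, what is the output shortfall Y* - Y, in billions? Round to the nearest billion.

Output gap = -3.04 × (7.42 - 6.7) = -3.04 × 0.72 = -2.1888%.
Actual GDP ≈ 17177 × 0.978112 ≈ 16801 billion, so the shortfall is 17177 - 16801 = 376 billion.

£376 billion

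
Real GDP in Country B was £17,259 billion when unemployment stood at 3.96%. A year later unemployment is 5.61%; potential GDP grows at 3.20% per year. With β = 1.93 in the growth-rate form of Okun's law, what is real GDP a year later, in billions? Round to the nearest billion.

£17,262 billion

Δu = 5.61 - 3.96 = 1.65 points.
Okun's law (growth form): g_Y = g_Y* - β × Δu = 3.20 - 1.93 × (1.65) = 3.2 - 3.1845 = 0.0155%.
Real GDP in the next year = 17259 × (1 + 0.0155/100) = 17259 × 1.000155 ≈ 17262 billion.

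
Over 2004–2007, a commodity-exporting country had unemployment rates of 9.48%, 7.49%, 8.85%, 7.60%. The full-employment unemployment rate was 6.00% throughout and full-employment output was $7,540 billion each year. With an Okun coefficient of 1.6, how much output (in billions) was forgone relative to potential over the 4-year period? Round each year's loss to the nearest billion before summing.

$1,137 billion

Year 2004: gap = -1.6 × (9.48 - 6) = -5.568%, loss ≈ 7540 × 5.568/100 ≈ 420.
Year 2005: gap = -1.6 × (7.49 - 6) = -2.384%, loss ≈ 7540 × 2.384/100 ≈ 180.
Year 2006: gap = -1.6 × (8.85 - 6) = -4.56%, loss ≈ 7540 × 4.56/100 ≈ 344.
Year 2007: gap = -1.6 × (7.6 - 6) = -2.56%, loss ≈ 7540 × 2.56/100 ≈ 193.
Total lost output = 420 + 180 + 344 + 193 = 1137 billion.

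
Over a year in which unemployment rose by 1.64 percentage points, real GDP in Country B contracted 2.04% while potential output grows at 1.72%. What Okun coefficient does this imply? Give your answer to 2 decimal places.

β ≈ 2.29

Growth form: g_Y = g_Y* - β × Δu, so β = (g_Y* - g_Y)/Δu.
β = (1.72 + 2.04)/1.64 = 3.76/1.64 = 2.29.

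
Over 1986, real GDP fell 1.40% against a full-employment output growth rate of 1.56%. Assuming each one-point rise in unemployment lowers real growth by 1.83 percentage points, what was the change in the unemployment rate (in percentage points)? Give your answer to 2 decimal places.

1.62 percentage points

Growth-rate Okun's law: g_Y = g_Y* - β × Δu, so Δu = (g_Y* - g_Y)/β.
Δu = (1.56 + 1.4)/1.83 = 2.96/1.83 = 1.62 percentage points.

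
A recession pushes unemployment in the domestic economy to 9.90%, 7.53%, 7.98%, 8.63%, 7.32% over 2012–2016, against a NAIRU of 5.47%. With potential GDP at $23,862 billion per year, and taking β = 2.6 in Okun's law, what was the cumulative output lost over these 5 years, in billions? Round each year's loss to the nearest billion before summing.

Year 2012: gap = -2.6 × (9.9 - 5.47) = -11.518%, loss ≈ 23862 × 11.518/100 ≈ 2748.
Year 2013: gap = -2.6 × (7.53 - 5.47) = -5.356%, loss ≈ 23862 × 5.356/100 ≈ 1278.
Year 2014: gap = -2.6 × (7.98 - 5.47) = -6.526%, loss ≈ 23862 × 6.526/100 ≈ 1557.
Year 2015: gap = -2.6 × (8.63 - 5.47) = -8.216%, loss ≈ 23862 × 8.216/100 ≈ 1961.
Year 2016: gap = -2.6 × (7.32 - 5.47) = -4.81%, loss ≈ 23862 × 4.81/100 ≈ 1148.
Total lost output = 2748 + 1278 + 1557 + 1961 + 1148 = 8692 billion.

$8,692 billion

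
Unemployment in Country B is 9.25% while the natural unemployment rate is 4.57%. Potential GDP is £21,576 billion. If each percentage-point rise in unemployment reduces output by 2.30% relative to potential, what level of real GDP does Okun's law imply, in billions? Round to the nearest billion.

£19,254 billion

Unemployment gap = 9.25 - 4.57 = 4.68 points, so the output gap is -2.3 × 4.68 = -10.764%.
Actual GDP = 21576 × (1 - 10.764/100) = 21576 × 0.89236 ≈ 19254 billion.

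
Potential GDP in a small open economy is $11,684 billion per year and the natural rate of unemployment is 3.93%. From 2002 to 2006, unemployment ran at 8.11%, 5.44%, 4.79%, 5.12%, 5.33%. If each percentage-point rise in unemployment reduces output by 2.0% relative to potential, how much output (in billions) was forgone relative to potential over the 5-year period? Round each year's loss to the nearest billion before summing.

$2,136 billion

Year 2002: gap = -2.0 × (8.11 - 3.93) = -8.36%, loss ≈ 11684 × 8.36/100 ≈ 977.
Year 2003: gap = -2.0 × (5.44 - 3.93) = -3.02%, loss ≈ 11684 × 3.02/100 ≈ 353.
Year 2004: gap = -2.0 × (4.79 - 3.93) = -1.72%, loss ≈ 11684 × 1.72/100 ≈ 201.
Year 2005: gap = -2.0 × (5.12 - 3.93) = -2.38%, loss ≈ 11684 × 2.38/100 ≈ 278.
Year 2006: gap = -2.0 × (5.33 - 3.93) = -2.8%, loss ≈ 11684 × 2.8/100 ≈ 327.
Total lost output = 977 + 353 + 201 + 278 + 327 = 2136 billion.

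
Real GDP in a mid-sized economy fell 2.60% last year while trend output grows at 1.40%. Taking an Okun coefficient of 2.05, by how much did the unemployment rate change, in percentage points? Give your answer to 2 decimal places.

1.95 percentage points

Growth-rate Okun's law: g_Y = g_Y* - β × Δu, so Δu = (g_Y* - g_Y)/β.
Δu = (1.4 + 2.6)/2.05 = 4/2.05 = 1.95 percentage points.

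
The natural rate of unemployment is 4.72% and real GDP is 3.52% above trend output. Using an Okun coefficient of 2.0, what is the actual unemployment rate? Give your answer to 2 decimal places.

2.96%

From Okun's law, u - u* = -(output gap)/β = -(3.52)/2.0 = -1.76 points.
So u = 4.72 - 1.76 = 2.96%.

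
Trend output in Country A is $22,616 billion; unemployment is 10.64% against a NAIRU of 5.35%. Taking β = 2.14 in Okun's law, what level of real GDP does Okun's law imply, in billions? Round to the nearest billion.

Unemployment gap = 10.64 - 5.35 = 5.29 points, so the output gap is -2.14 × 5.29 = -11.3206%.
Actual GDP = 22616 × (1 - 11.3206/100) = 22616 × 0.886794 ≈ 20056 billion.

$20,056 billion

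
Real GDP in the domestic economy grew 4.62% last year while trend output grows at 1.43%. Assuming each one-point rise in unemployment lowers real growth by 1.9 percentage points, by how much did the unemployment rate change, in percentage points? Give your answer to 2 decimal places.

Growth-rate Okun's law: g_Y = g_Y* - β × Δu, so Δu = (g_Y* - g_Y)/β.
Δu = (1.43 - 4.62)/1.9 = -3.19/1.9 = -1.68 percentage points.

-1.68 percentage points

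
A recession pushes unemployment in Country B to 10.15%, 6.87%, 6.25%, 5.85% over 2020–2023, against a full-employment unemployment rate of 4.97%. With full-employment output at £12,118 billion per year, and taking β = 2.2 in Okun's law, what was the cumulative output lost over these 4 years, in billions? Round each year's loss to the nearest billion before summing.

Year 2020: gap = -2.2 × (10.15 - 4.97) = -11.396%, loss ≈ 12118 × 11.396/100 ≈ 1381.
Year 2021: gap = -2.2 × (6.87 - 4.97) = -4.18%, loss ≈ 12118 × 4.18/100 ≈ 507.
Year 2022: gap = -2.2 × (6.25 - 4.97) = -2.816%, loss ≈ 12118 × 2.816/100 ≈ 341.
Year 2023: gap = -2.2 × (5.85 - 4.97) = -1.936%, loss ≈ 12118 × 1.936/100 ≈ 235.
Total lost output = 1381 + 507 + 341 + 235 = 2464 billion.

£2,464 billion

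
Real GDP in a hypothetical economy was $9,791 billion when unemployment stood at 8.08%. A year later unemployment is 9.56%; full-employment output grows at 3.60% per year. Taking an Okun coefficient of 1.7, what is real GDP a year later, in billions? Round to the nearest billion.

$9,897 billion

Δu = 9.56 - 8.08 = 1.48 points.
Okun's law (growth form): g_Y = g_Y* - β × Δu = 3.60 - 1.7 × (1.48) = 3.6 - 2.516 = 1.084%.
Real GDP in the next year = 9791 × (1 + 1.084/100) = 9791 × 1.01084 ≈ 9897 billion.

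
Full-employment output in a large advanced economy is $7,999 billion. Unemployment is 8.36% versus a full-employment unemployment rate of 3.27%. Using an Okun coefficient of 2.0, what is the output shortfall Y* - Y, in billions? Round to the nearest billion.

$814 billion

Output gap = -2.0 × (8.36 - 3.27) = -2 × 5.09 = -10.18%.
Actual GDP ≈ 7999 × 0.8982 ≈ 7185 billion, so the shortfall is 7999 - 7185 = 814 billion.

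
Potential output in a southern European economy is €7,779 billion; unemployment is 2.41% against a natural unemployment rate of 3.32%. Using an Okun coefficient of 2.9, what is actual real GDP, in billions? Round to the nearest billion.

Unemployment gap = 2.41 - 3.32 = -0.91 points, so the output gap is -2.9 × (-0.91) = 2.639%.
Actual GDP = 7779 × (1 + 2.639/100) = 7779 × 1.02639 ≈ 7984 billion.

€7,984 billion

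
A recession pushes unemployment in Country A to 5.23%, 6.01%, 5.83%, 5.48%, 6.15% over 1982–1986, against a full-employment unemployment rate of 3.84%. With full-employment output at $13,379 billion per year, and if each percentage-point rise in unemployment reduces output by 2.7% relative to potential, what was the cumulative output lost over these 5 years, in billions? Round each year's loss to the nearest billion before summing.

Year 1982: gap = -2.7 × (5.23 - 3.84) = -3.753%, loss ≈ 13379 × 3.753/100 ≈ 502.
Year 1983: gap = -2.7 × (6.01 - 3.84) = -5.859%, loss ≈ 13379 × 5.859/100 ≈ 784.
Year 1984: gap = -2.7 × (5.83 - 3.84) = -5.373%, loss ≈ 13379 × 5.373/100 ≈ 719.
Year 1985: gap = -2.7 × (5.48 - 3.84) = -4.428%, loss ≈ 13379 × 4.428/100 ≈ 592.
Year 1986: gap = -2.7 × (6.15 - 3.84) = -6.237%, loss ≈ 13379 × 6.237/100 ≈ 834.
Total lost output = 502 + 784 + 719 + 592 + 834 = 3431 billion.

$3,431 billion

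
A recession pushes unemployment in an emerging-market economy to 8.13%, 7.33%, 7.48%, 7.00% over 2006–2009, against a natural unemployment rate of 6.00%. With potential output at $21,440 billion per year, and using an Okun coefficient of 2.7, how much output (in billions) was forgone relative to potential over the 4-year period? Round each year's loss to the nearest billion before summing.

Year 2006: gap = -2.7 × (8.13 - 6) = -5.751%, loss ≈ 21440 × 5.751/100 ≈ 1233.
Year 2007: gap = -2.7 × (7.33 - 6) = -3.591%, loss ≈ 21440 × 3.591/100 ≈ 770.
Year 2008: gap = -2.7 × (7.48 - 6) = -3.996%, loss ≈ 21440 × 3.996/100 ≈ 857.
Year 2009: gap = -2.7 × (7 - 6) = -2.7%, loss ≈ 21440 × 2.7/100 ≈ 579.
Total lost output = 1233 + 770 + 857 + 579 = 3439 billion.

$3,439 billion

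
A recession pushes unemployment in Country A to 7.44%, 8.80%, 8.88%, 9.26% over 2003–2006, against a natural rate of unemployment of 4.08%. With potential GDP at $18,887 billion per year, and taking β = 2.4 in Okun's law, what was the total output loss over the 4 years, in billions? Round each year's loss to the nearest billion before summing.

Year 2003: gap = -2.4 × (7.44 - 4.08) = -8.064%, loss ≈ 18887 × 8.064/100 ≈ 1523.
Year 2004: gap = -2.4 × (8.8 - 4.08) = -11.328%, loss ≈ 18887 × 11.328/100 ≈ 2140.
Year 2005: gap = -2.4 × (8.88 - 4.08) = -11.52%, loss ≈ 18887 × 11.52/100 ≈ 2176.
Year 2006: gap = -2.4 × (9.26 - 4.08) = -12.432%, loss ≈ 18887 × 12.432/100 ≈ 2348.
Total lost output = 1523 + 2140 + 2176 + 2348 = 8187 billion.

$8,187 billion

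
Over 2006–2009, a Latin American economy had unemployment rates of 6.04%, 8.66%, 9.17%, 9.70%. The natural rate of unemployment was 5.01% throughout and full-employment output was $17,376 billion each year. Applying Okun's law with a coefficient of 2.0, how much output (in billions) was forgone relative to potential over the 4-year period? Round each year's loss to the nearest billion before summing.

$4,702 billion

Year 2006: gap = -2.0 × (6.04 - 5.01) = -2.06%, loss ≈ 17376 × 2.06/100 ≈ 358.
Year 2007: gap = -2.0 × (8.66 - 5.01) = -7.3%, loss ≈ 17376 × 7.3/100 ≈ 1268.
Year 2008: gap = -2.0 × (9.17 - 5.01) = -8.32%, loss ≈ 17376 × 8.32/100 ≈ 1446.
Year 2009: gap = -2.0 × (9.7 - 5.01) = -9.38%, loss ≈ 17376 × 9.38/100 ≈ 1630.
Total lost output = 358 + 1268 + 1446 + 1630 = 4702 billion.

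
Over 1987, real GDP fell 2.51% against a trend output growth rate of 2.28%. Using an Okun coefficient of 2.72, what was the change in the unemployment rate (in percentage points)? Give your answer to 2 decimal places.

1.76 percentage points

Growth-rate Okun's law: g_Y = g_Y* - β × Δu, so Δu = (g_Y* - g_Y)/β.
Δu = (2.28 + 2.51)/2.72 = 4.79/2.72 = 1.76 percentage points.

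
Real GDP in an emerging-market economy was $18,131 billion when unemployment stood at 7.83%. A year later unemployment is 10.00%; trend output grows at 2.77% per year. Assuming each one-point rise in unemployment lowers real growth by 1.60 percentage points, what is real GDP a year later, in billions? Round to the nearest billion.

Δu = 10 - 7.83 = 2.17 points.
Okun's law (growth form): g_Y = g_Y* - β × Δu = 2.77 - 1.60 × (2.17) = 2.77 - 3.472 = -0.702%.
Real GDP in the next year = 18131 × (1 - 0.702/100) = 18131 × 0.99298 ≈ 18004 billion.

$18,004 billion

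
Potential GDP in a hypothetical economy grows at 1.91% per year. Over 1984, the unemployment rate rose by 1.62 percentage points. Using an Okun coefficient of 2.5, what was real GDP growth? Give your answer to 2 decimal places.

Growth-rate Okun's law: g_Y = g_Y* - β × Δu.
g_Y = 1.91 - 2.5 × (1.62) = 1.91 - 4.05 = -2.14%, i.e. -2.14% to 2 d.p.

-2.14%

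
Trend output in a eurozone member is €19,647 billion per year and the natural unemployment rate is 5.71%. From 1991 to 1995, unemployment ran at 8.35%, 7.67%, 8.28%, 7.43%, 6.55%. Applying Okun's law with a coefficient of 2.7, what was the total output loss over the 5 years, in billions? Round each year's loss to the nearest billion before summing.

€5,161 billion

Year 1991: gap = -2.7 × (8.35 - 5.71) = -7.128%, loss ≈ 19647 × 7.128/100 ≈ 1400.
Year 1992: gap = -2.7 × (7.67 - 5.71) = -5.292%, loss ≈ 19647 × 5.292/100 ≈ 1040.
Year 1993: gap = -2.7 × (8.28 - 5.71) = -6.939%, loss ≈ 19647 × 6.939/100 ≈ 1363.
Year 1994: gap = -2.7 × (7.43 - 5.71) = -4.644%, loss ≈ 19647 × 4.644/100 ≈ 912.
Year 1995: gap = -2.7 × (6.55 - 5.71) = -2.268%, loss ≈ 19647 × 2.268/100 ≈ 446.
Total lost output = 1400 + 1040 + 1363 + 912 + 446 = 5161 billion.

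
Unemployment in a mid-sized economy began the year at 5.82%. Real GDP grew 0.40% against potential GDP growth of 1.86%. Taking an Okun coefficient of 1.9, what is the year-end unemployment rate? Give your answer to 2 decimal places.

Growth-rate Okun's law: g_Y = g_Y* - β × Δu, so Δu = (g_Y* - g_Y)/β.
Δu = (1.86 - 0.4)/1.9 = 1.46/1.9 = 0.77 percentage points.
Year-end unemployment = 5.82 + 0.77 = 6.59%.

6.59%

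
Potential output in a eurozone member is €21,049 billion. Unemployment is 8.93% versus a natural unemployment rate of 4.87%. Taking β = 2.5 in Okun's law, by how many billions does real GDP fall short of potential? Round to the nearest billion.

Output gap = -2.5 × (8.93 - 4.87) = -2.5 × 4.06 = -10.15%.
Actual GDP ≈ 21049 × 0.8985 ≈ 18913 billion, so the shortfall is 21049 - 18913 = 2136 billion.

€2,136 billion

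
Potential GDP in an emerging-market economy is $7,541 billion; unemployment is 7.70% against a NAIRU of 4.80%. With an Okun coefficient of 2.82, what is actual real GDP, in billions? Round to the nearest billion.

Unemployment gap = 7.7 - 4.8 = 2.9 points, so the output gap is -2.82 × 2.9 = -8.178%.
Actual GDP = 7541 × (1 - 8.178/100) = 7541 × 0.91822 ≈ 6924 billion.

$6,924 billion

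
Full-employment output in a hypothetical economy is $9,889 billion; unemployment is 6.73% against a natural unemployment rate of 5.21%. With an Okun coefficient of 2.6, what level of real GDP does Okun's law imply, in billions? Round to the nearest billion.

Unemployment gap = 6.73 - 5.21 = 1.52 points, so the output gap is -2.6 × 1.52 = -3.952%.
Actual GDP = 9889 × (1 - 3.952/100) = 9889 × 0.96048 ≈ 9498 billion.

$9,498 billion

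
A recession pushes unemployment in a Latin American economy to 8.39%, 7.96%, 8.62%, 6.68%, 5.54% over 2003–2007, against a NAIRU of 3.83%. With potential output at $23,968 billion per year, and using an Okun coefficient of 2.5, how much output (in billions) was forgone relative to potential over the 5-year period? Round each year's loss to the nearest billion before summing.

Year 2003: gap = -2.5 × (8.39 - 3.83) = -11.4%, loss ≈ 23968 × 11.4/100 ≈ 2732.
Year 2004: gap = -2.5 × (7.96 - 3.83) = -10.325%, loss ≈ 23968 × 10.325/100 ≈ 2475.
Year 2005: gap = -2.5 × (8.62 - 3.83) = -11.975%, loss ≈ 23968 × 11.975/100 ≈ 2870.
Year 2006: gap = -2.5 × (6.68 - 3.83) = -7.125%, loss ≈ 23968 × 7.125/100 ≈ 1708.
Year 2007: gap = -2.5 × (5.54 - 3.83) = -4.275%, loss ≈ 23968 × 4.275/100 ≈ 1025.
Total lost output = 2732 + 2475 + 2870 + 1708 + 1025 = 10810 billion.

$10,810 billion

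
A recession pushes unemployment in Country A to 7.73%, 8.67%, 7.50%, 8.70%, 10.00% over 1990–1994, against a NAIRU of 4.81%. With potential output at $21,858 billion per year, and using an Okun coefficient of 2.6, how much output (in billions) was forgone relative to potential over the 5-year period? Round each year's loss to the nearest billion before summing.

Year 1990: gap = -2.6 × (7.73 - 4.81) = -7.592%, loss ≈ 21858 × 7.592/100 ≈ 1659.
Year 1991: gap = -2.6 × (8.67 - 4.81) = -10.036%, loss ≈ 21858 × 10.036/100 ≈ 2194.
Year 1992: gap = -2.6 × (7.5 - 4.81) = -6.994%, loss ≈ 21858 × 6.994/100 ≈ 1529.
Year 1993: gap = -2.6 × (8.7 - 4.81) = -10.114%, loss ≈ 21858 × 10.114/100 ≈ 2211.
Year 1994: gap = -2.6 × (10 - 4.81) = -13.494%, loss ≈ 21858 × 13.494/100 ≈ 2950.
Total lost output = 1659 + 2194 + 1529 + 2211 + 2950 = 10543 billion.

$10,543 billion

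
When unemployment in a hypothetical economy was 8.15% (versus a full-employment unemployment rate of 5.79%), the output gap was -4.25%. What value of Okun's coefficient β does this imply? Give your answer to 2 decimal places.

Okun's law: output gap = -β × (u - u*).
-4.25 = -β × (8.15 - 5.79) = -β × 2.36, so β = 4.25/2.36 = 1.80.

β ≈ 1.80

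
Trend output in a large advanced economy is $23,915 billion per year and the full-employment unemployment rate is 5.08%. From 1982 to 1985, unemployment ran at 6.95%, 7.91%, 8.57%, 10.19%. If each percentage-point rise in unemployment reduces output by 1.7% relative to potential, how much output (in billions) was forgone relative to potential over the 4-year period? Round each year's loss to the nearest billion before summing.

Year 1982: gap = -1.7 × (6.95 - 5.08) = -3.179%, loss ≈ 23915 × 3.179/100 ≈ 760.
Year 1983: gap = -1.7 × (7.91 - 5.08) = -4.811%, loss ≈ 23915 × 4.811/100 ≈ 1151.
Year 1984: gap = -1.7 × (8.57 - 5.08) = -5.933%, loss ≈ 23915 × 5.933/100 ≈ 1419.
Year 1985: gap = -1.7 × (10.19 - 5.08) = -8.687%, loss ≈ 23915 × 8.687/100 ≈ 2077.
Total lost output = 760 + 1151 + 1419 + 2077 = 5407 billion.

$5,407 billion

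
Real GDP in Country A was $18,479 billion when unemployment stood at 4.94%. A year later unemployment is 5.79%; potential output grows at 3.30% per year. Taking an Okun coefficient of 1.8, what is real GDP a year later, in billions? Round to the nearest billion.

Δu = 5.79 - 4.94 = 0.85 points.
Okun's law (growth form): g_Y = g_Y* - β × Δu = 3.30 - 1.8 × (0.85) = 3.3 - 1.53 = 1.77%.
Real GDP in the next year = 18479 × (1 + 1.77/100) = 18479 × 1.0177 ≈ 18806 billion.

$18,806 billion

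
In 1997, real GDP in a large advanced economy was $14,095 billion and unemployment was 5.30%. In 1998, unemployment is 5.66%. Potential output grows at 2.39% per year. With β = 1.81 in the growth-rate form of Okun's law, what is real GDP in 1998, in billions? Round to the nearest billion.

$14,340 billion

Δu = 5.66 - 5.3 = 0.36 points.
Okun's law (growth form): g_Y = g_Y* - β × Δu = 2.39 - 1.81 × (0.36) = 2.39 - 0.6516 = 1.7384%.
Real GDP in the next year = 14095 × (1 + 1.7384/100) = 14095 × 1.017384 ≈ 14340 billion.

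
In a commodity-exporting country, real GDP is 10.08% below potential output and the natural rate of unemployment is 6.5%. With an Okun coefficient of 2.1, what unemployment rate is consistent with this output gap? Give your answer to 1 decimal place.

11.3%

From Okun's law, u - u* = -(output gap)/β = -(-10.08)/2.1 = 4.8 points.
So u = 6.5 + 4.8 = 11.3%.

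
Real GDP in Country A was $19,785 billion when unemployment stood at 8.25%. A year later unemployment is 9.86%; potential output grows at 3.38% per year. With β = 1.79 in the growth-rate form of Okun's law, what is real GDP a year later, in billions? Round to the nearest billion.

$19,884 billion

Δu = 9.86 - 8.25 = 1.61 points.
Okun's law (growth form): g_Y = g_Y* - β × Δu = 3.38 - 1.79 × (1.61) = 3.38 - 2.8819 = 0.4981%.
Real GDP in the next year = 19785 × (1 + 0.4981/100) = 19785 × 1.004981 ≈ 19884 billion.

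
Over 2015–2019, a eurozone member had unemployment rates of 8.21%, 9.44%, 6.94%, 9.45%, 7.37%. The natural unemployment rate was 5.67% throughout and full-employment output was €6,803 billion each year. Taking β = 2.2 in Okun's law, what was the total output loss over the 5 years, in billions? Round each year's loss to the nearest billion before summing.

€1,954 billion

Year 2015: gap = -2.2 × (8.21 - 5.67) = -5.588%, loss ≈ 6803 × 5.588/100 ≈ 380.
Year 2016: gap = -2.2 × (9.44 - 5.67) = -8.294%, loss ≈ 6803 × 8.294/100 ≈ 564.
Year 2017: gap = -2.2 × (6.94 - 5.67) = -2.794%, loss ≈ 6803 × 2.794/100 ≈ 190.
Year 2018: gap = -2.2 × (9.45 - 5.67) = -8.316%, loss ≈ 6803 × 8.316/100 ≈ 566.
Year 2019: gap = -2.2 × (7.37 - 5.67) = -3.74%, loss ≈ 6803 × 3.74/100 ≈ 254.
Total lost output = 380 + 564 + 190 + 566 + 254 = 1954 billion.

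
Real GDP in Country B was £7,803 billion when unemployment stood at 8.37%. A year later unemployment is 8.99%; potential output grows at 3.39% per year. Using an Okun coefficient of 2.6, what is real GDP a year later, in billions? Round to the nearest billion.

Δu = 8.99 - 8.37 = 0.62 points.
Okun's law (growth form): g_Y = g_Y* - β × Δu = 3.39 - 2.6 × (0.62) = 3.39 - 1.612 = 1.778%.
Real GDP in the next year = 7803 × (1 + 1.778/100) = 7803 × 1.01778 ≈ 7942 billion.

£7,942 billion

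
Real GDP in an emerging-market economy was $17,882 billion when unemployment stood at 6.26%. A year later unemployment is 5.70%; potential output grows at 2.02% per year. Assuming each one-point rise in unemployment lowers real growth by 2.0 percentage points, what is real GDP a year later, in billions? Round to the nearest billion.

Δu = 5.7 - 6.26 = -0.56 points.
Okun's law (growth form): g_Y = g_Y* - β × Δu = 2.02 - 2.0 × (-0.56) = 2.02 + 1.12 = 3.14%.
Real GDP in the next year = 17882 × (1 + 3.14/100) = 17882 × 1.0314 ≈ 18443 billion.

$18,443 billion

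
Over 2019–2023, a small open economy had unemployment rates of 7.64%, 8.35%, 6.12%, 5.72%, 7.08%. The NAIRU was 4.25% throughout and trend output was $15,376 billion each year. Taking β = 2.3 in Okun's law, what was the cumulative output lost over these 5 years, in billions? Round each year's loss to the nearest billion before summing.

Year 2019: gap = -2.3 × (7.64 - 4.25) = -7.797%, loss ≈ 15376 × 7.797/100 ≈ 1199.
Year 2020: gap = -2.3 × (8.35 - 4.25) = -9.43%, loss ≈ 15376 × 9.43/100 ≈ 1450.
Year 2021: gap = -2.3 × (6.12 - 4.25) = -4.301%, loss ≈ 15376 × 4.301/100 ≈ 661.
Year 2022: gap = -2.3 × (5.72 - 4.25) = -3.381%, loss ≈ 15376 × 3.381/100 ≈ 520.
Year 2023: gap = -2.3 × (7.08 - 4.25) = -6.509%, loss ≈ 15376 × 6.509/100 ≈ 1001.
Total lost output = 1199 + 1450 + 661 + 520 + 1001 = 4831 billion.

$4,831 billion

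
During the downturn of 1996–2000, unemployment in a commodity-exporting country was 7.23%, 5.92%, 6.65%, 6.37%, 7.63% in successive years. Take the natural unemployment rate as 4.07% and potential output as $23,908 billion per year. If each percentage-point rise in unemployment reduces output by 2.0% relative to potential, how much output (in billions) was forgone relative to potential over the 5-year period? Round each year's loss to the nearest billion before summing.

$6,432 billion

Year 1996: gap = -2.0 × (7.23 - 4.07) = -6.32%, loss ≈ 23908 × 6.32/100 ≈ 1511.
Year 1997: gap = -2.0 × (5.92 - 4.07) = -3.7%, loss ≈ 23908 × 3.7/100 ≈ 885.
Year 1998: gap = -2.0 × (6.65 - 4.07) = -5.16%, loss ≈ 23908 × 5.16/100 ≈ 1234.
Year 1999: gap = -2.0 × (6.37 - 4.07) = -4.6%, loss ≈ 23908 × 4.6/100 ≈ 1100.
Year 2000: gap = -2.0 × (7.63 - 4.07) = -7.12%, loss ≈ 23908 × 7.12/100 ≈ 1702.
Total lost output = 1511 + 885 + 1234 + 1100 + 1702 = 6432 billion.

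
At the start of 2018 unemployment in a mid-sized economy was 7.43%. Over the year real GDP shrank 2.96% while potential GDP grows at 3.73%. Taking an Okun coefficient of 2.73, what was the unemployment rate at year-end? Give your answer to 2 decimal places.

Growth-rate Okun's law: g_Y = g_Y* - β × Δu, so Δu = (g_Y* - g_Y)/β.
Δu = (3.73 + 2.96)/2.73 = 6.69/2.73 = 2.45 percentage points.
Year-end unemployment = 7.43 + 2.45 = 9.88%.

9.88%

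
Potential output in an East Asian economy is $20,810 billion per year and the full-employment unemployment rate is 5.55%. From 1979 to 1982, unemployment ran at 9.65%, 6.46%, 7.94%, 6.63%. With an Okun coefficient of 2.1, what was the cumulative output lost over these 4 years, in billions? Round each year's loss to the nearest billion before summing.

Year 1979: gap = -2.1 × (9.65 - 5.55) = -8.61%, loss ≈ 20810 × 8.61/100 ≈ 1792.
Year 1980: gap = -2.1 × (6.46 - 5.55) = -1.911%, loss ≈ 20810 × 1.911/100 ≈ 398.
Year 1981: gap = -2.1 × (7.94 - 5.55) = -5.019%, loss ≈ 20810 × 5.019/100 ≈ 1044.
Year 1982: gap = -2.1 × (6.63 - 5.55) = -2.268%, loss ≈ 20810 × 2.268/100 ≈ 472.
Total lost output = 1792 + 398 + 1044 + 472 = 3706 billion.

$3,706 billion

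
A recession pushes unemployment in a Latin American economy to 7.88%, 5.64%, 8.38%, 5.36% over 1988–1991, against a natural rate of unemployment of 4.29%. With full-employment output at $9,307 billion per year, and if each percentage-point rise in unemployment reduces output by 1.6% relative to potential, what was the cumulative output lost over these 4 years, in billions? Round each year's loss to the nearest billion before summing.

Year 1988: gap = -1.6 × (7.88 - 4.29) = -5.744%, loss ≈ 9307 × 5.744/100 ≈ 535.
Year 1989: gap = -1.6 × (5.64 - 4.29) = -2.16%, loss ≈ 9307 × 2.16/100 ≈ 201.
Year 1990: gap = -1.6 × (8.38 - 4.29) = -6.544%, loss ≈ 9307 × 6.544/100 ≈ 609.
Year 1991: gap = -1.6 × (5.36 - 4.29) = -1.712%, loss ≈ 9307 × 1.712/100 ≈ 159.
Total lost output = 535 + 201 + 609 + 159 = 1504 billion.

$1,504 billion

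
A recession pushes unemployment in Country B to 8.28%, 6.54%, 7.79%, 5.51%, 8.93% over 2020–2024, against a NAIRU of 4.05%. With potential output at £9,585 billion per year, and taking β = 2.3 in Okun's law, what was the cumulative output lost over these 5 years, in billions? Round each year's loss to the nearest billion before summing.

Year 2020: gap = -2.3 × (8.28 - 4.05) = -9.729%, loss ≈ 9585 × 9.729/100 ≈ 933.
Year 2021: gap = -2.3 × (6.54 - 4.05) = -5.727%, loss ≈ 9585 × 5.727/100 ≈ 549.
Year 2022: gap = -2.3 × (7.79 - 4.05) = -8.602%, loss ≈ 9585 × 8.602/100 ≈ 825.
Year 2023: gap = -2.3 × (5.51 - 4.05) = -3.358%, loss ≈ 9585 × 3.358/100 ≈ 322.
Year 2024: gap = -2.3 × (8.93 - 4.05) = -11.224%, loss ≈ 9585 × 11.224/100 ≈ 1076.
Total lost output = 933 + 549 + 825 + 322 + 1076 = 3705 billion.

£3,705 billion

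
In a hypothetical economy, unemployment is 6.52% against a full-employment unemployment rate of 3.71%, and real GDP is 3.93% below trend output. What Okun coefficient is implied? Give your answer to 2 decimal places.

β ≈ 1.40

Okun's law: output gap = -β × (u - u*).
-3.93 = -β × (6.52 - 3.71) = -β × 2.81, so β = 3.93/2.81 = 1.40.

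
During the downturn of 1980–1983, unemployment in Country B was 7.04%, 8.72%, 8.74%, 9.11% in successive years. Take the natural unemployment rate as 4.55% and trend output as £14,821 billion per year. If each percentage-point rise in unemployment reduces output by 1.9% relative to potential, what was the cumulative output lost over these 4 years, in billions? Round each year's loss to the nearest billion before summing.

£4,339 billion

Year 1980: gap = -1.9 × (7.04 - 4.55) = -4.731%, loss ≈ 14821 × 4.731/100 ≈ 701.
Year 1981: gap = -1.9 × (8.72 - 4.55) = -7.923%, loss ≈ 14821 × 7.923/100 ≈ 1174.
Year 1982: gap = -1.9 × (8.74 - 4.55) = -7.961%, loss ≈ 14821 × 7.961/100 ≈ 1180.
Year 1983: gap = -1.9 × (9.11 - 4.55) = -8.664%, loss ≈ 14821 × 8.664/100 ≈ 1284.
Total lost output = 701 + 1174 + 1180 + 1284 = 4339 billion.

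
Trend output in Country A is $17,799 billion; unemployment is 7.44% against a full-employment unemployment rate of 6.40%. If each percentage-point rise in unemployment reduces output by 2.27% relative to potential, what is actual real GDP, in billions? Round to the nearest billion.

Unemployment gap = 7.44 - 6.4 = 1.04 points, so the output gap is -2.27 × 1.04 = -2.3608%.
Actual GDP = 17799 × (1 - 2.3608/100) = 17799 × 0.976392 ≈ 17379 billion.

$17,379 billion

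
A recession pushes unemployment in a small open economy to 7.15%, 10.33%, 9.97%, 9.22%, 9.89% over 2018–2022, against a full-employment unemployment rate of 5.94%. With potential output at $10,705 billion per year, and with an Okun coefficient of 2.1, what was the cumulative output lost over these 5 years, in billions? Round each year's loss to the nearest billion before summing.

Year 2018: gap = -2.1 × (7.15 - 5.94) = -2.541%, loss ≈ 10705 × 2.541/100 ≈ 272.
Year 2019: gap = -2.1 × (10.33 - 5.94) = -9.219%, loss ≈ 10705 × 9.219/100 ≈ 987.
Year 2020: gap = -2.1 × (9.97 - 5.94) = -8.463%, loss ≈ 10705 × 8.463/100 ≈ 906.
Year 2021: gap = -2.1 × (9.22 - 5.94) = -6.888%, loss ≈ 10705 × 6.888/100 ≈ 737.
Year 2022: gap = -2.1 × (9.89 - 5.94) = -8.295%, loss ≈ 10705 × 8.295/100 ≈ 888.
Total lost output = 272 + 987 + 906 + 737 + 888 = 3790 billion.

$3,790 billion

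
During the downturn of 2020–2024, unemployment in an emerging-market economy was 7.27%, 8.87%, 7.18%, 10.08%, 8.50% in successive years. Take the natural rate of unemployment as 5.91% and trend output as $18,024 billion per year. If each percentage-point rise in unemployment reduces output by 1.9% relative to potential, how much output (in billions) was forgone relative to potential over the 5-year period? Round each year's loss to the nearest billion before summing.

$4,230 billion

Year 2020: gap = -1.9 × (7.27 - 5.91) = -2.584%, loss ≈ 18024 × 2.584/100 ≈ 466.
Year 2021: gap = -1.9 × (8.87 - 5.91) = -5.624%, loss ≈ 18024 × 5.624/100 ≈ 1014.
Year 2022: gap = -1.9 × (7.18 - 5.91) = -2.413%, loss ≈ 18024 × 2.413/100 ≈ 435.
Year 2023: gap = -1.9 × (10.08 - 5.91) = -7.923%, loss ≈ 18024 × 7.923/100 ≈ 1428.
Year 2024: gap = -1.9 × (8.5 - 5.91) = -4.921%, loss ≈ 18024 × 4.921/100 ≈ 887.
Total lost output = 466 + 1014 + 435 + 1428 + 887 = 4230 billion.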